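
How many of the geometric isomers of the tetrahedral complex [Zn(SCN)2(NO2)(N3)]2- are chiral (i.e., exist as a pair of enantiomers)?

0

All four vertices of a tetrahedron are equivalent and mutually adjacent, so cis/trans isomerism cannot arise.
Only one geometric arrangement is possible.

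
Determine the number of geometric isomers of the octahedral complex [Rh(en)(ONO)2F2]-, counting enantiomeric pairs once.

3

Each en is bidentate and must span two cis positions.
The distinct arrangements are (3 in all): ONO cis, F trans; ONO cis, F cis (chiral); ONO trans, F cis.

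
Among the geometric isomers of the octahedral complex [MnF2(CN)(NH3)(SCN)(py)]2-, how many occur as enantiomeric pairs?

6

Systematic enumeration (placing each ligand type in turn and discarding arrangements equivalent by rotation or reflection) gives 9 geometric isomers.
Of these, 6 lack any improper symmetry element and so occur as enantiomeric pairs, giving 9 + 6 = 15 stereoisomers in total.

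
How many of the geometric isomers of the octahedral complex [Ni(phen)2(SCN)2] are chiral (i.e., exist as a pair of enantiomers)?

The six octahedral sites form three mutually perpendicular trans pairs.
Each phen is bidentate and must span two cis positions.
The distinct arrangements are (2 in all): SCN trans; SCN cis (chiral).
One of these lacks any improper symmetry element and so occurs as an enantiomeric pair, giving 2 + 1 = 3 stereoisomers in total.

1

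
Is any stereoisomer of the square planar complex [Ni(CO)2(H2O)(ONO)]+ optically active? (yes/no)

no

A square has two trans pairs of vertices; adjacent vertices are cis.
The distinct arrangements are (2 in all): CO cis; CO trans.
Each arrangement has an internal mirror plane or centre of symmetry, so none is chiral.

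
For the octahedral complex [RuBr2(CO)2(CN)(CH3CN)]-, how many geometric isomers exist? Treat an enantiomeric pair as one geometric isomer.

6

An octahedron has six vertices in three trans pairs; every non-trans pair is cis.
There are 6 geometric isomers: Br trans, CO trans; Br trans, CO cis; Br cis, CO trans; Br cis, CO cis (3 arrangements, 2 chiral).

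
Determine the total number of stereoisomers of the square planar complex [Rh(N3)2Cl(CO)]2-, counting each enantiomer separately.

2

In a square planar complex each vertex has one trans partner and two cis neighbours.
There are 2 geometric isomers: N3 cis; N3 trans.
Each arrangement has an internal mirror plane or centre of symmetry, so none is chiral.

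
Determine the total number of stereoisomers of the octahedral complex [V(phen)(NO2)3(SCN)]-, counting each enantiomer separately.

2

Each phen is bidentate and must span two cis positions.
The distinct arrangements are (2 in all): NO2 mer; NO2 fac.
Each arrangement has an internal mirror plane or centre of symmetry, so none is chiral.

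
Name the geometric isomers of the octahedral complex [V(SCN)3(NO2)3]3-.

fac and mer

The six octahedral sites form three mutually perpendicular trans pairs.
There are 2 geometric isomers: SCN mer; SCN fac.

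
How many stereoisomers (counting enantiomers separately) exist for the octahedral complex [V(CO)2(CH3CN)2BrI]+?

An octahedron has six vertices in three trans pairs; every non-trans pair is cis.
Working through the distinct placements yields 6 geometric isomers: CO cis, CH3CN cis (3 arrangements, 2 chiral); CO trans, CH3CN cis; CO cis, CH3CN trans; CO trans, CH3CN trans.
Of these, 2 lack any improper symmetry element and so occur as enantiomeric pairs, giving 6 + 2 = 8 stereoisomers in total.

8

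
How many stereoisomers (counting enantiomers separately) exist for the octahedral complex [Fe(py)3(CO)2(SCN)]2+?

In an octahedral complex each vertex has one trans partner and four cis neighbours.
There are 3 geometric isomers: py mer, CO trans; py mer, CO cis; py fac, CO cis.
Each arrangement has an internal mirror plane or centre of symmetry, so none is chiral.

3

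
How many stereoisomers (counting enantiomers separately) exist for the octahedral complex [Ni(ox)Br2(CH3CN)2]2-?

An octahedron has six vertices in three trans pairs; every non-trans pair is cis.
Each ox is bidentate and must span two cis positions.
The distinct arrangements are (3 in all): Br trans, CH3CN cis; Br cis, CH3CN cis (chiral); Br cis, CH3CN trans.
One of these lacks any improper symmetry element and so occurs as an enantiomeric pair, giving 3 + 1 = 4 stereoisomers in total.

4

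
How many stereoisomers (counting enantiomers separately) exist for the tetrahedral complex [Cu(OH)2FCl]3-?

1

In a tetrahedral complex all four positions are equivalent and every pair of ligands is adjacent — there is no cis/trans distinction.
Only one geometric arrangement is possible.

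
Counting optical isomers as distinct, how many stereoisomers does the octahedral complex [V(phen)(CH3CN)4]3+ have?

1

Each phen is bidentate and must span two cis positions.
Only one geometric arrangement is possible.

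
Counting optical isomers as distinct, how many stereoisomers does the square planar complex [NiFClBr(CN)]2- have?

3

In a square planar complex each vertex has one trans partner and two cis neighbours.
Working through the distinct placements yields 3 geometric isomers: (Br/Cl trans, CN/F trans); (Br/F trans, CN/Cl trans); (Br/CN trans, Cl/F trans).
Each arrangement has an internal mirror plane or centre of symmetry, so none is chiral.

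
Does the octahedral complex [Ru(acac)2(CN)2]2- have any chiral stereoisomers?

yes

Each acac is bidentate and must span two cis positions.
Working through the distinct placements yields 2 geometric isomers: CN trans; CN cis (chiral).
One of these lacks any improper symmetry element and so occurs as an enantiomeric pair, giving 2 + 1 = 3 stereoisomers in total.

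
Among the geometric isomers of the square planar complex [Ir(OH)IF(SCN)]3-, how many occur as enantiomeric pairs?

There are 3 geometric isomers: (F/OH trans, I/SCN trans); (F/SCN trans, I/OH trans); (F/I trans, OH/SCN trans).
Each arrangement has an internal mirror plane or centre of symmetry, so none is chiral.

0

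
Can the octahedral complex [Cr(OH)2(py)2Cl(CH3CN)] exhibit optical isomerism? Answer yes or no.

yes

The six octahedral sites form three mutually perpendicular trans pairs.
The distinct arrangements are (6 in all): OH trans, py trans; OH cis, py cis (3 arrangements, 2 chiral); OH cis, py trans; OH trans, py cis.
Of these, 2 lack any improper symmetry element and so occur as enantiomeric pairs, giving 6 + 2 = 8 stereoisomers in total.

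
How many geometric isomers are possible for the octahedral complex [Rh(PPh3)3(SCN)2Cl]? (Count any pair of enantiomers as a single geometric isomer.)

An octahedron has six vertices in three trans pairs; every non-trans pair is cis.
There are 3 geometric isomers: PPh3 mer, SCN trans; PPh3 fac, SCN cis; PPh3 mer, SCN cis.

3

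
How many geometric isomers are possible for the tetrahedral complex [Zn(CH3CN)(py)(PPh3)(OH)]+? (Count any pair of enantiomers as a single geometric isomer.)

In a tetrahedral complex all four positions are equivalent and every pair of ligands is adjacent — there is no cis/trans distinction.
Only one geometric arrangement is possible; it has no improper symmetry element, so it exists as a pair of enantiomers (2 stereoisomers).

1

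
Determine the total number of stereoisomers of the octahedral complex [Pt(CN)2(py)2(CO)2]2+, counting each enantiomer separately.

An octahedron has six vertices in three trans pairs; every non-trans pair is cis.
There are 5 geometric isomers: CN trans, py trans, CO trans; CN trans, py cis, CO cis; CN cis, py trans, CO cis; CN cis, py cis, CO cis (chiral); CN cis, py cis, CO trans.
One of these lacks any improper symmetry element and so occurs as an enantiomeric pair, giving 5 + 1 = 6 stereoisomers in total.

6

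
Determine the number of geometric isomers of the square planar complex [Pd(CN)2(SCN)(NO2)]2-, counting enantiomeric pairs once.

2

In a square planar complex each vertex has one trans partner and two cis neighbours.
There are 2 geometric isomers: CN cis; CN trans.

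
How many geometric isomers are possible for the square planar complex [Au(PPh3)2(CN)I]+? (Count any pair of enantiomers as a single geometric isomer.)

The distinct arrangements are (2 in all): PPh3 cis; PPh3 trans.

2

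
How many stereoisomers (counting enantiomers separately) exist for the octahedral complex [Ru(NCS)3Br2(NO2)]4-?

The six octahedral sites form three mutually perpendicular trans pairs.
The distinct arrangements are (3 in all): NCS mer, Br trans; NCS fac, Br cis; NCS mer, Br cis.
Each arrangement has an internal mirror plane or centre of symmetry, so none is chiral.

3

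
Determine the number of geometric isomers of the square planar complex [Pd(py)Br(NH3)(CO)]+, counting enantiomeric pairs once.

3

A square has two trans pairs of vertices; adjacent vertices are cis.
Working through the distinct placements yields 3 geometric isomers: (Br/NH3 trans, CO/py trans); (Br/py trans, CO/NH3 trans); (Br/CO trans, NH3/py trans).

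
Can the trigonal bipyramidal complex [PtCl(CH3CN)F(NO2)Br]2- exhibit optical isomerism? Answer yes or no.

yes

Placing the ligands in turn and identifying arrangements related by rotation or reflection leaves 10 distinct geometric isomers.
Of these, 10 lack any improper symmetry element and so occur as enantiomeric pairs, giving 10 + 10 = 20 stereoisomers in total.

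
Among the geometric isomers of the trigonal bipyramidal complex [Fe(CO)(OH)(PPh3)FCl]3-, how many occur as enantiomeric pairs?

10

In a trigonal bipyramid the two axial positions differ from the three equatorial ones.
Exhaustive case analysis gives 10 geometric isomers.
Of these, 10 lack any improper symmetry element and so occur as enantiomeric pairs, giving 10 + 10 = 20 stereoisomers in total.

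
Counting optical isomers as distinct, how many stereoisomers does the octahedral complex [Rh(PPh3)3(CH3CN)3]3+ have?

An octahedron has six vertices in three trans pairs; every non-trans pair is cis.
Systematic placement gives 2 geometric isomers: PPh3 mer; PPh3 fac.
Each arrangement has an internal mirror plane or centre of symmetry, so none is chiral.

2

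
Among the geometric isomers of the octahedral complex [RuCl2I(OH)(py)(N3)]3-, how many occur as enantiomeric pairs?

6

Exhaustive case analysis gives 9 geometric isomers.
Of these, 6 lack any improper symmetry element and so occur as enantiomeric pairs, giving 9 + 6 = 15 stereoisomers in total.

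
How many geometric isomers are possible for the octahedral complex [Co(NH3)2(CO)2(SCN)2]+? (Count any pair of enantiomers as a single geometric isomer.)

5

The six octahedral sites form three mutually perpendicular trans pairs.
There are 5 geometric isomers: NH3 trans, CO trans, SCN trans; NH3 cis, CO trans, SCN cis; NH3 cis, CO cis, SCN trans; NH3 cis, CO cis, SCN cis (chiral); NH3 trans, CO cis, SCN cis.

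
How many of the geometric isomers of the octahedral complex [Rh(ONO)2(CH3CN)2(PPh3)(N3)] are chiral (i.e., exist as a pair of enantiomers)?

2

The six octahedral sites form three mutually perpendicular trans pairs.
There are 6 geometric isomers: ONO cis, CH3CN trans; ONO trans, CH3CN trans; ONO cis, CH3CN cis (3 arrangements, 2 chiral); ONO trans, CH3CN cis.
Of these, 2 lack any improper symmetry element and so occur as enantiomeric pairs, giving 6 + 2 = 8 stereoisomers in total.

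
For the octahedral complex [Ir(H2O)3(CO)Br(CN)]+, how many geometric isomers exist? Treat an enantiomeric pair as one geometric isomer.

4

In an octahedral complex each vertex has one trans partner and four cis neighbours.
Working through the distinct placements yields 4 geometric isomers: H2O mer (3 arrangements); H2O fac (chiral).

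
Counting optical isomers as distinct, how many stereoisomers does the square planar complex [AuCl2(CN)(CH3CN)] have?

Systematic placement gives 2 geometric isomers: Cl cis; Cl trans.
Each arrangement has an internal mirror plane or centre of symmetry, so none is chiral.

2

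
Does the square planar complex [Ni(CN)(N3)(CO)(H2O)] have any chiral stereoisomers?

The distinct arrangements are (3 in all): (CN/H2O trans, CO/N3 trans); (CN/N3 trans, CO/H2O trans); (CN/CO trans, H2O/N3 trans).
Each arrangement has an internal mirror plane or centre of symmetry, so none is chiral.

no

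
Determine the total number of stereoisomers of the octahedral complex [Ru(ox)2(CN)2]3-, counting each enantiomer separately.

3

Each ox is bidentate and must span two cis positions.
There are 2 geometric isomers: CN trans; CN cis (chiral).
One of these lacks any improper symmetry element and so occurs as an enantiomeric pair, giving 2 + 1 = 3 stereoisomers in total.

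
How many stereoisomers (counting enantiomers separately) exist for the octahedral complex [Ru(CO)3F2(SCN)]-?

3

The six octahedral sites form three mutually perpendicular trans pairs.
Working through the distinct placements yields 3 geometric isomers: CO mer, F cis; CO mer, F trans; CO fac, F cis.
Each arrangement has an internal mirror plane or centre of symmetry, so none is chiral.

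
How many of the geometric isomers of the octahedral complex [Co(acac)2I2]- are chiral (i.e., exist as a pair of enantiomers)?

1

The six octahedral sites form three mutually perpendicular trans pairs.
Each acac is bidentate and must span two cis positions.
Working through the distinct placements yields 2 geometric isomers: I trans; I cis (chiral).
One of these lacks any improper symmetry element and so occurs as an enantiomeric pair, giving 2 + 1 = 3 stereoisomers in total.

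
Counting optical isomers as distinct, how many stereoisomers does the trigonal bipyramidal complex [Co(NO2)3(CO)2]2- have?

3

Working through the distinct placements yields 3 geometric isomers: CO both axial; CO one axial, one equatorial; CO both equatorial.
Each arrangement has an internal mirror plane or centre of symmetry, so none is chiral.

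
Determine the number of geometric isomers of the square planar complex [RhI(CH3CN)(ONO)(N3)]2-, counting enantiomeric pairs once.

3

Systematic placement gives 3 geometric isomers: (CH3CN/N3 trans, I/ONO trans); (CH3CN/ONO trans, I/N3 trans); (CH3CN/I trans, N3/ONO trans).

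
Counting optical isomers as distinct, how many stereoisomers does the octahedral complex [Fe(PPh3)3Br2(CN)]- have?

3

The six octahedral sites form three mutually perpendicular trans pairs.
Working through the distinct placements yields 3 geometric isomers: PPh3 mer, Br trans; PPh3 mer, Br cis; PPh3 fac, Br cis.
Each arrangement has an internal mirror plane or centre of symmetry, so none is chiral.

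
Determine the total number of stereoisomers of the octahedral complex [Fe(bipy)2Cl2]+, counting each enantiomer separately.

3

The six octahedral sites form three mutually perpendicular trans pairs.
Each bipy is bidentate and must span two cis positions.
The distinct arrangements are (2 in all): Cl trans; Cl cis (chiral).
One of these lacks any improper symmetry element and so occurs as an enantiomeric pair, giving 2 + 1 = 3 stereoisomers in total.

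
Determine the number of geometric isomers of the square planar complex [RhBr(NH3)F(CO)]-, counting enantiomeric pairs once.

In a square planar complex each vertex has one trans partner and two cis neighbours.
Systematic placement gives 3 geometric isomers: (Br/F trans, CO/NH3 trans); (Br/NH3 trans, CO/F trans); (Br/CO trans, F/NH3 trans).

3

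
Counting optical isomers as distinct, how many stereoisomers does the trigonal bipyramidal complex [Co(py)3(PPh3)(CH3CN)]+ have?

There are 4 geometric isomers: PPh3 axial, CH3CN axial; PPh3 equatorial, CH3CN axial; PPh3 axial, CH3CN equatorial; PPh3 equatorial, CH3CN equatorial.
Each arrangement has an internal mirror plane or centre of symmetry, so none is chiral.

4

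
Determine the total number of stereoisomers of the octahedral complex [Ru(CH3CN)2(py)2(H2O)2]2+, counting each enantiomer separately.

In an octahedral complex each vertex has one trans partner and four cis neighbours.
There are 5 geometric isomers: CH3CN trans, py trans, H2O trans; CH3CN trans, py cis, H2O cis; CH3CN cis, py trans, H2O cis; CH3CN cis, py cis, H2O cis (chiral); CH3CN cis, py cis, H2O trans.
One of these lacks any improper symmetry element and so occurs as an enantiomeric pair, giving 5 + 1 = 6 stereoisomers in total.

6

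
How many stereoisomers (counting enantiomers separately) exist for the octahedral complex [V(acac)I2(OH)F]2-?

An octahedron has six vertices in three trans pairs; every non-trans pair is cis.
Each acac is bidentate and must span two cis positions.
There are 4 geometric isomers: I cis (3 arrangements, 2 chiral); I trans.
Of these, 2 lack any improper symmetry element and so occur as enantiomeric pairs, giving 4 + 2 = 6 stereoisomers in total.

6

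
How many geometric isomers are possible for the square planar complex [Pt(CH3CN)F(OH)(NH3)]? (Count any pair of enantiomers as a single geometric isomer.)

3

Systematic placement gives 3 geometric isomers: (CH3CN/NH3 trans, F/OH trans); (CH3CN/OH trans, F/NH3 trans); (CH3CN/F trans, NH3/OH trans).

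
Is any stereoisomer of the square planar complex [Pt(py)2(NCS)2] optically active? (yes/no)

In a square planar complex each vertex has one trans partner and two cis neighbours.
The distinct arrangements are (2 in all): py cis; py trans.
Each arrangement has an internal mirror plane or centre of symmetry, so none is chiral.

no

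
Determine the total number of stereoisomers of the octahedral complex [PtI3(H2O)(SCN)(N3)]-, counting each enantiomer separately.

In an octahedral complex each vertex has one trans partner and four cis neighbours.
Systematic placement gives 4 geometric isomers: I mer (3 arrangements); I fac (chiral).
One of these lacks any improper symmetry element and so occurs as an enantiomeric pair, giving 4 + 1 = 5 stereoisomers in total.

5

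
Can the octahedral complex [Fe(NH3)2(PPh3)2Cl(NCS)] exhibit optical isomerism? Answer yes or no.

yes

The six octahedral sites form three mutually perpendicular trans pairs.
The distinct arrangements are (6 in all): NH3 trans, PPh3 trans; NH3 cis, PPh3 cis (3 arrangements, 2 chiral); NH3 cis, PPh3 trans; NH3 trans, PPh3 cis.
Of these, 2 lack any improper symmetry element and so occur as enantiomeric pairs, giving 6 + 2 = 8 stereoisomers in total.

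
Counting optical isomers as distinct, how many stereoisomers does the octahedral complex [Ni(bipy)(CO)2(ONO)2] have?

4

An octahedron has six vertices in three trans pairs; every non-trans pair is cis.
Each bipy is bidentate and must span two cis positions.
There are 3 geometric isomers: CO trans, ONO cis; CO cis, ONO cis (chiral); CO cis, ONO trans.
One of these lacks any improper symmetry element and so occurs as an enantiomeric pair, giving 3 + 1 = 4 stereoisomers in total.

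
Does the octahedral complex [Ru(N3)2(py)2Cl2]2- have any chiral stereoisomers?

The six octahedral sites form three mutually perpendicular trans pairs.
The distinct arrangements are (5 in all): N3 trans, py trans, Cl trans; N3 cis, py cis, Cl trans; N3 cis, py trans, Cl cis; N3 cis, py cis, Cl cis (chiral); N3 trans, py cis, Cl cis.
One of these lacks any improper symmetry element and so occurs as an enantiomeric pair, giving 5 + 1 = 6 stereoisomers in total.

yes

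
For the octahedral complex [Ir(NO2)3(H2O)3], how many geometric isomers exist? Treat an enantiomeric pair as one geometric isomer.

2

The six octahedral sites form three mutually perpendicular trans pairs.
There are 2 geometric isomers: NO2 mer; NO2 fac.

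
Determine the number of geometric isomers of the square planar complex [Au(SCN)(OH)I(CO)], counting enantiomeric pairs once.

A square has two trans pairs of vertices; adjacent vertices are cis.
Systematic placement gives 3 geometric isomers: (CO/OH trans, I/SCN trans); (CO/SCN trans, I/OH trans); (CO/I trans, OH/SCN trans).

3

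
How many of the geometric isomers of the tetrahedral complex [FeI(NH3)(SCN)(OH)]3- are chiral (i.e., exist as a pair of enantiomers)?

1

In a tetrahedral complex all four positions are equivalent and every pair of ligands is adjacent — there is no cis/trans distinction.
Only one geometric arrangement is possible; it has no improper symmetry element, so it exists as a pair of enantiomers (2 stereoisomers).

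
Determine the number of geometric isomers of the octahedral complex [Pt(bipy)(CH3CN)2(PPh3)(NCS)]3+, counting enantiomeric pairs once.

Each bipy is bidentate and must span two cis positions.
Working through the distinct placements yields 4 geometric isomers: CH3CN trans; CH3CN cis (3 arrangements, 2 chiral).

4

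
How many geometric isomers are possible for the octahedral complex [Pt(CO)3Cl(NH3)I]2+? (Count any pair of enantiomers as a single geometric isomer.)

4

Working through the distinct placements yields 4 geometric isomers: CO mer (3 arrangements); CO fac (chiral).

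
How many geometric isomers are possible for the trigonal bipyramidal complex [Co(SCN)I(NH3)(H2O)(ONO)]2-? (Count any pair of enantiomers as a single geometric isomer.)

10

In a trigonal bipyramid the two axial positions differ from the three equatorial ones.
Placing the ligands in turn and identifying arrangements related by rotation or reflection leaves 10 distinct geometric isomers.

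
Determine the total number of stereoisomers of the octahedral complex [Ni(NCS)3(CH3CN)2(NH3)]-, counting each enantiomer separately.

The six octahedral sites form three mutually perpendicular trans pairs.
There are 3 geometric isomers: NCS mer, CH3CN trans; NCS fac, CH3CN cis; NCS mer, CH3CN cis.
Each arrangement has an internal mirror plane or centre of symmetry, so none is chiral.

3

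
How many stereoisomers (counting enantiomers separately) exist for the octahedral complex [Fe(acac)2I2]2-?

An octahedron has six vertices in three trans pairs; every non-trans pair is cis.
Each acac is bidentate and must span two cis positions.
There are 2 geometric isomers: I trans; I cis (chiral).
One of these lacks any improper symmetry element and so occurs as an enantiomeric pair, giving 2 + 1 = 3 stereoisomers in total.

3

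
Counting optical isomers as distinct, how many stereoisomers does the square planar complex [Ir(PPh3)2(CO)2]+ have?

2

A square has two trans pairs of vertices; adjacent vertices are cis.
The distinct arrangements are (2 in all): PPh3 cis; PPh3 trans.
Each arrangement has an internal mirror plane or centre of symmetry, so none is chiral.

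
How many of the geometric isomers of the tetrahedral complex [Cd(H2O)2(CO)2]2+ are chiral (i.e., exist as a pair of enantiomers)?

0

In a tetrahedral complex all four positions are equivalent and every pair of ligands is adjacent — there is no cis/trans distinction.
Only one geometric arrangement is possible.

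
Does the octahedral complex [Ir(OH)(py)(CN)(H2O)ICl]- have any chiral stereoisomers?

In an octahedral complex each vertex has one trans partner and four cis neighbours.
Exhaustive case analysis gives 15 geometric isomers.
Of these, 15 lack any improper symmetry element and so occur as enantiomeric pairs, giving 15 + 15 = 30 stereoisomers in total.

yes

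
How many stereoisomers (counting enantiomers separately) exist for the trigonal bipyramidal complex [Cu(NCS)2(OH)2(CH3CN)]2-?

6

A trigonal bipyramid has two axial and three equatorial sites, which are chemically inequivalent.
Placing the ligands in turn and identifying arrangements related by rotation or reflection leaves 5 distinct geometric isomers.
One of these lacks any improper symmetry element and so occurs as an enantiomeric pair, giving 5 + 1 = 6 stereoisomers in total.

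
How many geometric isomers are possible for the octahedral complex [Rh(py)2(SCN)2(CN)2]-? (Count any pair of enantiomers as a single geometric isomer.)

5

There are 5 geometric isomers: py trans, SCN trans, CN trans; py cis, SCN cis, CN trans; py trans, SCN cis, CN cis; py cis, SCN cis, CN cis (chiral); py cis, SCN trans, CN cis.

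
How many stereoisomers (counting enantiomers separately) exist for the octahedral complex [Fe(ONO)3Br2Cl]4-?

An octahedron has six vertices in three trans pairs; every non-trans pair is cis.
The distinct arrangements are (3 in all): ONO mer, Br trans; ONO mer, Br cis; ONO fac, Br cis.
Each arrangement has an internal mirror plane or centre of symmetry, so none is chiral.

3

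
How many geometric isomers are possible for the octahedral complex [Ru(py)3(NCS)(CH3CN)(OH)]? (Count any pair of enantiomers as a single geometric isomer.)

4

In an octahedral complex each vertex has one trans partner and four cis neighbours.
Systematic placement gives 4 geometric isomers: py mer (3 arrangements); py fac (chiral).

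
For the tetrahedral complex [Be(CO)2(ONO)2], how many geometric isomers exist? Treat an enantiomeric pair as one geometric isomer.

1

In a tetrahedral complex all four positions are equivalent and every pair of ligands is adjacent — there is no cis/trans distinction.
Only one geometric arrangement is possible.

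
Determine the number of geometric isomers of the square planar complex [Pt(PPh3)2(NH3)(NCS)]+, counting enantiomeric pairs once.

2

In a square planar complex each vertex has one trans partner and two cis neighbours.
There are 2 geometric isomers: PPh3 cis; PPh3 trans.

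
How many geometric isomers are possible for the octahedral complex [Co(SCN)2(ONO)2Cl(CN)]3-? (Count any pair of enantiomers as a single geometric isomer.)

The six octahedral sites form three mutually perpendicular trans pairs.
Systematic placement gives 6 geometric isomers: SCN trans, ONO trans; SCN cis, ONO cis (3 arrangements, 2 chiral); SCN trans, ONO cis; SCN cis, ONO trans.

6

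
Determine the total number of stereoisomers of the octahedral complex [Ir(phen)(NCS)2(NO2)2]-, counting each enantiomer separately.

The six octahedral sites form three mutually perpendicular trans pairs.
Each phen is bidentate and must span two cis positions.
Working through the distinct placements yields 3 geometric isomers: NCS trans, NO2 cis; NCS cis, NO2 cis (chiral); NCS cis, NO2 trans.
One of these lacks any improper symmetry element and so occurs as an enantiomeric pair, giving 3 + 1 = 4 stereoisomers in total.

4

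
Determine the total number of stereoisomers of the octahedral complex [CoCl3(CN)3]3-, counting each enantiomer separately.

2

An octahedron has six vertices in three trans pairs; every non-trans pair is cis.
Working through the distinct placements yields 2 geometric isomers: Cl mer; Cl fac.
Each arrangement has an internal mirror plane or centre of symmetry, so none is chiral.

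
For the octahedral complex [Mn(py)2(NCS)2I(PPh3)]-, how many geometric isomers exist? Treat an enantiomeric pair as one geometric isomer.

6

The distinct arrangements are (6 in all): py trans, NCS cis; py cis, NCS cis (3 arrangements, 2 chiral); py trans, NCS trans; py cis, NCS trans.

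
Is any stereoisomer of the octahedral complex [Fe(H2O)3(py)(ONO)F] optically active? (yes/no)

The six octahedral sites form three mutually perpendicular trans pairs.
There are 4 geometric isomers: H2O mer (3 arrangements); H2O fac (chiral).
One of these lacks any improper symmetry element and so occurs as an enantiomeric pair, giving 4 + 1 = 5 stereoisomers in total.

yes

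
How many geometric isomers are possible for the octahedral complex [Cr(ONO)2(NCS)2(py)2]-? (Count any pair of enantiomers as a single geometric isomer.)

Systematic placement gives 5 geometric isomers: ONO trans, NCS trans, py trans; ONO cis, NCS trans, py cis; ONO cis, NCS cis, py trans; ONO cis, NCS cis, py cis (chiral); ONO trans, NCS cis, py cis.

5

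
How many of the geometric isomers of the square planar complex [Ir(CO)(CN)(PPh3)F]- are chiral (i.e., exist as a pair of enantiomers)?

In a square planar complex each vertex has one trans partner and two cis neighbours.
The distinct arrangements are (3 in all): (CN/F trans, CO/PPh3 trans); (CN/PPh3 trans, CO/F trans); (CN/CO trans, F/PPh3 trans).
Each arrangement has an internal mirror plane or centre of symmetry, so none is chiral.

0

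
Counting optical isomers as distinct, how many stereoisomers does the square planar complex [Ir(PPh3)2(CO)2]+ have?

Working through the distinct placements yields 2 geometric isomers: PPh3 cis; PPh3 trans.
Each arrangement has an internal mirror plane or centre of symmetry, so none is chiral.

2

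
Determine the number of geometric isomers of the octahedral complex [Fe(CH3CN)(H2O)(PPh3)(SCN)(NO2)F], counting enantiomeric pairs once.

15

The six octahedral sites form three mutually perpendicular trans pairs.
Exhaustive case analysis gives 15 geometric isomers.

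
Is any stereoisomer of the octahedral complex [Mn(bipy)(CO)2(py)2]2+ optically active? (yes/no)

yes

Each bipy is bidentate and must span two cis positions.
Systematic placement gives 3 geometric isomers: CO trans, py cis; CO cis, py trans; CO cis, py cis (chiral).
One of these lacks any improper symmetry element and so occurs as an enantiomeric pair, giving 3 + 1 = 4 stereoisomers in total.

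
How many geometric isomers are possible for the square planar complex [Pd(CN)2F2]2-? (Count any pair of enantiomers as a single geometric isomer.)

Systematic placement gives 2 geometric isomers: CN cis; CN trans.

2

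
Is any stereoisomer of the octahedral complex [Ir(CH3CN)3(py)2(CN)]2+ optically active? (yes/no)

In an octahedral complex each vertex has one trans partner and four cis neighbours.
Systematic placement gives 3 geometric isomers: CH3CN mer, py trans; CH3CN mer, py cis; CH3CN fac, py cis.
Each arrangement has an internal mirror plane or centre of symmetry, so none is chiral.

no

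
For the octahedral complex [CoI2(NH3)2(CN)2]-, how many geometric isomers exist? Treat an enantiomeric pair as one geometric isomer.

5

Working through the distinct placements yields 5 geometric isomers: I trans, NH3 trans, CN trans; I cis, NH3 cis, CN trans; I cis, NH3 trans, CN cis; I cis, NH3 cis, CN cis (chiral); I trans, NH3 cis, CN cis.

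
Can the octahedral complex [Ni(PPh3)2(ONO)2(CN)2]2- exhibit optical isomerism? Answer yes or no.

yes

In an octahedral complex each vertex has one trans partner and four cis neighbours.
Systematic placement gives 5 geometric isomers: PPh3 trans, ONO trans, CN trans; PPh3 cis, ONO cis, CN trans; PPh3 trans, ONO cis, CN cis; PPh3 cis, ONO cis, CN cis (chiral); PPh3 cis, ONO trans, CN cis.
One of these lacks any improper symmetry element and so occurs as an enantiomeric pair, giving 5 + 1 = 6 stereoisomers in total.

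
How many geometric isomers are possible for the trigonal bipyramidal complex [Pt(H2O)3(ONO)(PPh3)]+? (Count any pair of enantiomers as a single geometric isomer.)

A trigonal bipyramid has two axial and three equatorial sites, which are chemically inequivalent.
Systematic placement gives 4 geometric isomers: ONO equatorial, PPh3 equatorial; ONO axial, PPh3 equatorial; ONO equatorial, PPh3 axial; ONO axial, PPh3 axial.

4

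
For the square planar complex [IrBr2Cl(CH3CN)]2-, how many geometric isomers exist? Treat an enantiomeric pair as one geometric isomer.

In a square planar complex each vertex has one trans partner and two cis neighbours.
There are 2 geometric isomers: Br cis; Br trans.

2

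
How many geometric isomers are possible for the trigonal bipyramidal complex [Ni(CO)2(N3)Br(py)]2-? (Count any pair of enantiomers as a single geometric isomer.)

7

A trigonal bipyramid has two axial and three equatorial sites, which are chemically inequivalent.
Systematic enumeration (placing each ligand type in turn and discarding arrangements equivalent by rotation or reflection) gives 7 geometric isomers.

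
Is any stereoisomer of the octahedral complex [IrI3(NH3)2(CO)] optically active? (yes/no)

In an octahedral complex each vertex has one trans partner and four cis neighbours.
There are 3 geometric isomers: I mer, NH3 trans; I fac, NH3 cis; I mer, NH3 cis.
Each arrangement has an internal mirror plane or centre of symmetry, so none is chiral.

no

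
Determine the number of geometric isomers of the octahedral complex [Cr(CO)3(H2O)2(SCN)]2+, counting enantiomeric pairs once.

The six octahedral sites form three mutually perpendicular trans pairs.
Systematic placement gives 3 geometric isomers: CO mer, H2O cis; CO mer, H2O trans; CO fac, H2O cis.

3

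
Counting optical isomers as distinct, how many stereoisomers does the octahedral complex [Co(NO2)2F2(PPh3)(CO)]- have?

Systematic placement gives 6 geometric isomers: NO2 cis, F cis (3 arrangements, 2 chiral); NO2 trans, F cis; NO2 cis, F trans; NO2 trans, F trans.
Of these, 2 lack any improper symmetry element and so occur as enantiomeric pairs, giving 6 + 2 = 8 stereoisomers in total.

8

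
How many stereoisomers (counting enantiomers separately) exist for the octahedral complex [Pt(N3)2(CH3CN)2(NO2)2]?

An octahedron has six vertices in three trans pairs; every non-trans pair is cis.
There are 5 geometric isomers: N3 trans, CH3CN trans, NO2 trans; N3 cis, CH3CN trans, NO2 cis; N3 cis, CH3CN cis, NO2 trans; N3 cis, CH3CN cis, NO2 cis (chiral); N3 trans, CH3CN cis, NO2 cis.
One of these lacks any improper symmetry element and so occurs as an enantiomeric pair, giving 5 + 1 = 6 stereoisomers in total.

6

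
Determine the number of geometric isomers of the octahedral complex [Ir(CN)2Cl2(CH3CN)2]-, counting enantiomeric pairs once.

5

The six octahedral sites form three mutually perpendicular trans pairs.
There are 5 geometric isomers: CN trans, Cl trans, CH3CN trans; CN cis, Cl cis, CH3CN trans; CN cis, Cl trans, CH3CN cis; CN cis, Cl cis, CH3CN cis (chiral); CN trans, Cl cis, CH3CN cis.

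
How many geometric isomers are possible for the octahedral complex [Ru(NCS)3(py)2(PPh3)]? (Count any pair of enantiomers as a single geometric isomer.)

3

An octahedron has six vertices in three trans pairs; every non-trans pair is cis.
The distinct arrangements are (3 in all): NCS mer, py trans; NCS mer, py cis; NCS fac, py cis.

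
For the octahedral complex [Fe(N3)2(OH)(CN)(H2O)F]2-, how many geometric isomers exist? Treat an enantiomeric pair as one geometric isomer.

9

Exhaustive case analysis gives 9 geometric isomers.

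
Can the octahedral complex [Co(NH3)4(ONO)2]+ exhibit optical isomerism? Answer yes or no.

An octahedron has six vertices in three trans pairs; every non-trans pair is cis.
There are 2 geometric isomers: ONO trans; ONO cis.
Each arrangement has an internal mirror plane or centre of symmetry, so none is chiral.

no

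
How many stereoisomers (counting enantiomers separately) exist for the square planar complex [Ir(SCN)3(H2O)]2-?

1

Only one geometric arrangement is possible.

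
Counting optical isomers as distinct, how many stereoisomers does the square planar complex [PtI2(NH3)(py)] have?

2

Systematic placement gives 2 geometric isomers: I cis; I trans.
Each arrangement has an internal mirror plane or centre of symmetry, so none is chiral.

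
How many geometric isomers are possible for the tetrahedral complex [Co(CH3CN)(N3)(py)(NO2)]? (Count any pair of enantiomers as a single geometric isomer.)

1

In a tetrahedral complex all four positions are equivalent and every pair of ligands is adjacent — there is no cis/trans distinction.
Only one geometric arrangement is possible; it has no improper symmetry element, so it exists as a pair of enantiomers (2 stereoisomers).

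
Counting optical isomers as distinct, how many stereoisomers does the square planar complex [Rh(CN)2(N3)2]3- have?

2

A square has two trans pairs of vertices; adjacent vertices are cis.
There are 2 geometric isomers: CN cis; CN trans.
Each arrangement has an internal mirror plane or centre of symmetry, so none is chiral.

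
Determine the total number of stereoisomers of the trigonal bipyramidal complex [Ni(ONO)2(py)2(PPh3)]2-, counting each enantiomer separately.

6

A trigonal bipyramid has two axial and three equatorial sites, which are chemically inequivalent.
Systematic enumeration (placing each ligand type in turn and discarding arrangements equivalent by rotation or reflection) gives 5 geometric isomers.
One of these lacks any improper symmetry element and so occurs as an enantiomeric pair, giving 5 + 1 = 6 stereoisomers in total.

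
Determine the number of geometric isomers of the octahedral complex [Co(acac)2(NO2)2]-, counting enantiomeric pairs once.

An octahedron has six vertices in three trans pairs; every non-trans pair is cis.
Each acac is bidentate and must span two cis positions.
Systematic placement gives 2 geometric isomers: NO2 trans; NO2 cis (chiral).

2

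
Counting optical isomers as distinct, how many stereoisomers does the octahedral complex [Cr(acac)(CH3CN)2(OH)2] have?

In an octahedral complex each vertex has one trans partner and four cis neighbours.
Each acac is bidentate and must span two cis positions.
The distinct arrangements are (3 in all): CH3CN trans, OH cis; CH3CN cis, OH cis (chiral); CH3CN cis, OH trans.
One of these lacks any improper symmetry element and so occurs as an enantiomeric pair, giving 3 + 1 = 4 stereoisomers in total.

4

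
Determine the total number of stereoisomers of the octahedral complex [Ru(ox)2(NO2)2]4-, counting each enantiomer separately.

An octahedron has six vertices in three trans pairs; every non-trans pair is cis.
Each ox is bidentate and must span two cis positions.
The distinct arrangements are (2 in all): NO2 trans; NO2 cis (chiral).
One of these lacks any improper symmetry element and so occurs as an enantiomeric pair, giving 2 + 1 = 3 stereoisomers in total.

3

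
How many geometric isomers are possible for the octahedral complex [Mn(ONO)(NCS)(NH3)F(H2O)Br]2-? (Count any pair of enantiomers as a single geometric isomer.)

In an octahedral complex each vertex has one trans partner and four cis neighbours.
Systematic enumeration (placing each ligand type in turn and discarding arrangements equivalent by rotation or reflection) gives 15 geometric isomers.

15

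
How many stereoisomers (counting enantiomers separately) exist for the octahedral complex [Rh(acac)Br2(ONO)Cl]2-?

In an octahedral complex each vertex has one trans partner and four cis neighbours.
Each acac is bidentate and must span two cis positions.
Systematic placement gives 4 geometric isomers: Br trans; Br cis (3 arrangements, 2 chiral).
Of these, 2 lack any improper symmetry element and so occur as enantiomeric pairs, giving 4 + 2 = 6 stereoisomers in total.

6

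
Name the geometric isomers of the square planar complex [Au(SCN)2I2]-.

cis and trans

Systematic placement gives 2 geometric isomers: SCN cis; SCN trans.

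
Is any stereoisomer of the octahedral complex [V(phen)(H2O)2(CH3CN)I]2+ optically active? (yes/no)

yes

An octahedron has six vertices in three trans pairs; every non-trans pair is cis.
Each phen is bidentate and must span two cis positions.
Working through the distinct placements yields 4 geometric isomers: H2O cis (3 arrangements, 2 chiral); H2O trans.
Of these, 2 lack any improper symmetry element and so occur as enantiomeric pairs, giving 4 + 2 = 6 stereoisomers in total.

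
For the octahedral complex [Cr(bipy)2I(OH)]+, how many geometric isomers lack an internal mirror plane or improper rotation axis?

1

The six octahedral sites form three mutually perpendicular trans pairs.
Each bipy is bidentate and must span two cis positions.
There are 2 geometric isomers: I and OH mutually trans; I and OH mutually cis (chiral).
One of these lacks any improper symmetry element and so occurs as an enantiomeric pair, giving 2 + 1 = 3 stereoisomers in total.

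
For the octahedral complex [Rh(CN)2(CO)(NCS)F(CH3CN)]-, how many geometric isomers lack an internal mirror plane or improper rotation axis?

The six octahedral sites form three mutually perpendicular trans pairs.
Exhaustive case analysis gives 9 geometric isomers.
Of these, 6 lack any improper symmetry element and so occur as enantiomeric pairs, giving 9 + 6 = 15 stereoisomers in total.

6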